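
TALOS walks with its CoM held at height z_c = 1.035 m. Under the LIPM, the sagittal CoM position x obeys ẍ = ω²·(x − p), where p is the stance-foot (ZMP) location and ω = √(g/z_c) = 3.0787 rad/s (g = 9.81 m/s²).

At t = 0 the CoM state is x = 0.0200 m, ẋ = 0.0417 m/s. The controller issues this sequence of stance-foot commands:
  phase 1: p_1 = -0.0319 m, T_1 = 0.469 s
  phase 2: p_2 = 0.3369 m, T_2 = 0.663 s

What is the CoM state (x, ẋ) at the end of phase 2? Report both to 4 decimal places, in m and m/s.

x = -0.0387, ẋ = -1.0125

phase 1: p=-0.0319, T=0.469, ωT=1.443910, cosh=2.236618, sinh=2.000615; start (x,ẋ)=(0.020000, 0.041700) → end (x,ẋ)=(0.111278, 0.412934)
phase 2: p=0.3369, T=0.663, ωT=2.041178, cosh=3.914775, sinh=3.784900; start (x,ẋ)=(0.111278, 0.412934) → end (x,ẋ)=(-0.038705, -1.012530)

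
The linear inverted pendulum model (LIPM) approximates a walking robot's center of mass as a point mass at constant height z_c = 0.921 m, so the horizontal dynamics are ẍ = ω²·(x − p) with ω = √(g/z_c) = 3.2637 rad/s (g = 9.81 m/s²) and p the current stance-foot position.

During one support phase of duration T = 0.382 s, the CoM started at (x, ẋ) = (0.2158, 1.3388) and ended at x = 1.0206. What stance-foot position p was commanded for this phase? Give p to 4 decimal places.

p = 0.0457

ωT = 3.2637·0.382 = 1.246733; cosh(ωT) = 1.883201, sinh(ωT) = 1.595759
x(T) = p + (x₀−p)·cosh(ωT) + (ẋ₀/ω)·sinh(ωT) ⇒ p·(1 − cosh) = x(T) − x₀·cosh − (ẋ₀/ω)·sinh
numerator   = 1.0206 − (0.2158)·1.883201 − (1.3388/3.2637)·1.595759 = -0.040390
denominator = 1 − 1.883201 = -0.883201
p = -0.040390 / -0.883201 = 0.0457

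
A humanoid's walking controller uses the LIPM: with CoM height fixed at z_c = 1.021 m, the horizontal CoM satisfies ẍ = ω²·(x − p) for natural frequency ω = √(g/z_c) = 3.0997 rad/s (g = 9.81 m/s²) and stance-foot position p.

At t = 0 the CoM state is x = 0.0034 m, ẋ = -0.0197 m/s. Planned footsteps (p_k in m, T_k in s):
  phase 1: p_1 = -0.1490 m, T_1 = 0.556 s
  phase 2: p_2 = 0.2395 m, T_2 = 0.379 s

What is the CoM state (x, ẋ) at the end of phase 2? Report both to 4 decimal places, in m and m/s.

phase 1: p=-0.1490, T=0.556, ωT=1.723433, cosh=2.891093, sinh=2.712641; start (x,ẋ)=(0.003400, -0.019700) → end (x,ẋ)=(0.274363, 1.224482)
phase 2: p=0.2395, T=0.379, ωT=1.174786, cosh=1.773168, sinh=1.464283; start (x,ẋ)=(0.274363, 1.224482) → end (x,ẋ)=(0.879756, 2.329447)

x = 0.8798, ẋ = 2.3294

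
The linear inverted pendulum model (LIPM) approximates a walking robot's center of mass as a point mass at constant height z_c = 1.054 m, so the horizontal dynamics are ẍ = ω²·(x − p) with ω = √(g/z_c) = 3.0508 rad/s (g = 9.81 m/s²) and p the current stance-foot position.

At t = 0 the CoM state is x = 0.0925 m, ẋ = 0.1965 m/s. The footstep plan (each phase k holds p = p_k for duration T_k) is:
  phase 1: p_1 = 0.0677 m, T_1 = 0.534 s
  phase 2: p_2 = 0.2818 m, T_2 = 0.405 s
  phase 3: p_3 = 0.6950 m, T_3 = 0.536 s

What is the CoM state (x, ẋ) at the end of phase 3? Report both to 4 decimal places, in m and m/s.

x = 1.7138, ẋ = 3.3922

phase 1: p=0.0677, T=0.534, ωT=1.629127, cosh=2.647761, sinh=2.451661; start (x,ẋ)=(0.092500, 0.196500) → end (x,ẋ)=(0.291274, 0.705777)
phase 2: p=0.2818, T=0.405, ωT=1.235574, cosh=1.865510, sinh=1.574842; start (x,ẋ)=(0.291274, 0.705777) → end (x,ẋ)=(0.663801, 1.362155)
phase 3: p=0.6950, T=0.536, ωT=1.635229, cosh=2.662770, sinh=2.467862; start (x,ẋ)=(0.663801, 1.362155) → end (x,ẋ)=(1.713803, 3.392210)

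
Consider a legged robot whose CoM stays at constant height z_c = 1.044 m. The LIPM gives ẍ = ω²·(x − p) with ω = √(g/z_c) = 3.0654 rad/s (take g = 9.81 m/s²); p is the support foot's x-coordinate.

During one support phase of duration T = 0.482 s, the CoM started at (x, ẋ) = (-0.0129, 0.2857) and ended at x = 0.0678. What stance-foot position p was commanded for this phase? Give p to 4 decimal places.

p = 0.0736

ωT = 3.0654·0.482 = 1.477523; cosh(ωT) = 2.305140, sinh(ωT) = 2.076937
x(T) = p + (x₀−p)·cosh(ωT) + (ẋ₀/ω)·sinh(ωT) ⇒ p·(1 − cosh) = x(T) − x₀·cosh − (ẋ₀/ω)·sinh
numerator   = 0.0678 − (-0.0129)·2.305140 − (0.2857/3.0654)·2.076937 = -0.096037
denominator = 1 − 2.305140 = -1.305140
p = -0.096037 / -1.305140 = 0.0736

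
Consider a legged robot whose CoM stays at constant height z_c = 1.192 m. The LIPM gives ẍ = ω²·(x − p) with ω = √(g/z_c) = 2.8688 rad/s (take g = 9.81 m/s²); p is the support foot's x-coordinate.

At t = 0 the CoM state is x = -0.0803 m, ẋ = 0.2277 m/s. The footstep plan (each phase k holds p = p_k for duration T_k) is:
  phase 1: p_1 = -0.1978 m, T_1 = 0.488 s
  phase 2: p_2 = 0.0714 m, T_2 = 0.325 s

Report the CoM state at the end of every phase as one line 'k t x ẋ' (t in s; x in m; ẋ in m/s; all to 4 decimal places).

1 0.4880 0.2061 1.1316
2 0.8130 0.6924 2.0749

phase 1: p=-0.1978, T=0.488, ωT=1.399974, cosh=2.150850, sinh=1.904246; start (x,ẋ)=(-0.080300, 0.227700) → end (x,ẋ)=(0.206067, 1.131639)
phase 2: p=0.0714, T=0.325, ωT=0.932360, cosh=1.467061, sinh=1.073437; start (x,ẋ)=(0.206067, 1.131639) → end (x,ẋ)=(0.692398, 2.074888)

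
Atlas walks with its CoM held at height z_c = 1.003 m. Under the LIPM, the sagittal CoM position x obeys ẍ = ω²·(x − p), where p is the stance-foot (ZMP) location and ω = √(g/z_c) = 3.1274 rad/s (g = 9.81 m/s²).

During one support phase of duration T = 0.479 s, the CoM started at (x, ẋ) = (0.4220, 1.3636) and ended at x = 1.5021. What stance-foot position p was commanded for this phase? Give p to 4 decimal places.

p = 0.3080

ωT = 3.1274·0.479 = 1.498025; cosh(ωT) = 2.348208, sinh(ωT) = 2.124637
x(T) = p + (x₀−p)·cosh(ωT) + (ẋ₀/ω)·sinh(ωT) ⇒ p·(1 − cosh) = x(T) − x₀·cosh − (ẋ₀/ω)·sinh
numerator   = 1.5021 − (0.4220)·2.348208 − (1.3636/3.1274)·2.124637 = -0.415222
denominator = 1 − 2.348208 = -1.348208
p = -0.415222 / -1.348208 = 0.3080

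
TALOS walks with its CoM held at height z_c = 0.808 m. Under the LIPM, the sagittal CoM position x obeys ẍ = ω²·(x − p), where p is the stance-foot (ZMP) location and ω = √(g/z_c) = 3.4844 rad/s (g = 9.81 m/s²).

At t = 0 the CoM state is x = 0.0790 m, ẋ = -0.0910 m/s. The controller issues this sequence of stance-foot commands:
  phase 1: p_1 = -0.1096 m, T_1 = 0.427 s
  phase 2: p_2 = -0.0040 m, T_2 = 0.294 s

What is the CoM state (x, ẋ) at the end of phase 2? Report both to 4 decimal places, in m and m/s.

phase 1: p=-0.1096, T=0.427, ωT=1.487839, cosh=2.326688, sinh=2.100828; start (x,ẋ)=(0.079000, -0.091000) → end (x,ẋ)=(0.274347, 1.168847)
phase 2: p=-0.0040, T=0.294, ωT=1.024414, cosh=1.572234, sinh=1.213227; start (x,ẋ)=(0.274347, 1.168847) → end (x,ẋ)=(0.840606, 3.014378)

x = 0.8406, ẋ = 3.0144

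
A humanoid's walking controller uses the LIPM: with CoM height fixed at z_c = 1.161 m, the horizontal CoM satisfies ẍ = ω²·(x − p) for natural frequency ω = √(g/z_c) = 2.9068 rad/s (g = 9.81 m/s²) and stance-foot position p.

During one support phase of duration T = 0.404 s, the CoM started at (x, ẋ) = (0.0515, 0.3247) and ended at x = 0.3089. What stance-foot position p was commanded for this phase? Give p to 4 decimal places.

ωT = 2.9068·0.404 = 1.174347; cosh(ωT) = 1.772525, sinh(ωT) = 1.463505
x(T) = p + (x₀−p)·cosh(ωT) + (ẋ₀/ω)·sinh(ωT) ⇒ p·(1 − cosh) = x(T) − x₀·cosh − (ẋ₀/ω)·sinh
numerator   = 0.3089 − (0.0515)·1.772525 − (0.3247/2.9068)·1.463505 = 0.054136
denominator = 1 − 1.772525 = -0.772525
p = 0.054136 / -0.772525 = -0.0701

p = -0.0701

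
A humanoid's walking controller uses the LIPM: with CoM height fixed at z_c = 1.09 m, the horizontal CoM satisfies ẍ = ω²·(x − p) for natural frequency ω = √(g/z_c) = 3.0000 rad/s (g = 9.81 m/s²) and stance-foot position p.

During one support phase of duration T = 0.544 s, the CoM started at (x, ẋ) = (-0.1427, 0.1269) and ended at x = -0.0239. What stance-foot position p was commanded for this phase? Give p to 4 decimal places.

p = -0.1516

ωT = 3.0000·0.544 = 1.632000; cosh(ωT) = 2.654815, sinh(ωT) = 2.459277
x(T) = p + (x₀−p)·cosh(ωT) + (ẋ₀/ω)·sinh(ωT) ⇒ p·(1 − cosh) = x(T) − x₀·cosh − (ẋ₀/ω)·sinh
numerator   = -0.0239 − (-0.1427)·2.654815 − (0.1269/3.0000)·2.459277 = 0.250915
denominator = 1 − 2.654815 = -1.654815
p = 0.250915 / -1.654815 = -0.1516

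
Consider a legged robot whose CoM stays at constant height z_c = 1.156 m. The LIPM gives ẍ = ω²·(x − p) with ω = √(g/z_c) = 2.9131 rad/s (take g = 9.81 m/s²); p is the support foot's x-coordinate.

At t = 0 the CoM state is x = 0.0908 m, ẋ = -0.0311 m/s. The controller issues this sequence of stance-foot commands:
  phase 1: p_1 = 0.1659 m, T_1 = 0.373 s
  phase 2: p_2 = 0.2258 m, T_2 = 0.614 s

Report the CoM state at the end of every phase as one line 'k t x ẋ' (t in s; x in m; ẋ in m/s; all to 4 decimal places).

phase 1: p=0.1659, T=0.373, ωT=1.086586, cosh=1.650752, sinh=1.313386; start (x,ẋ)=(0.090800, -0.031100) → end (x,ẋ)=(0.027907, -0.338673)
phase 2: p=0.2258, T=0.614, ωT=1.788643, cosh=3.074260, sinh=2.907073; start (x,ẋ)=(0.027907, -0.338673) → end (x,ẋ)=(-0.720547, -2.717044)

1 0.3730 0.0279 -0.3387
2 0.9870 -0.7205 -2.7170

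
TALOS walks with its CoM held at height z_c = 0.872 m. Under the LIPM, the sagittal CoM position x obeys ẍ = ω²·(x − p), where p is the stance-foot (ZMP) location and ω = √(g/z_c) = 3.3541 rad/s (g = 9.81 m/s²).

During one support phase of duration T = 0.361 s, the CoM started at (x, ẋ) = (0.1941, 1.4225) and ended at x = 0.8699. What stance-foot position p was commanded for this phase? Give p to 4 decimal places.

ωT = 3.3541·0.361 = 1.210830; cosh(ωT) = 1.827110, sinh(ωT) = 1.529160
x(T) = p + (x₀−p)·cosh(ωT) + (ẋ₀/ω)·sinh(ωT) ⇒ p·(1 − cosh) = x(T) − x₀·cosh − (ẋ₀/ω)·sinh
numerator   = 0.8699 − (0.1941)·1.827110 − (1.4225/3.3541)·1.529160 = -0.133271
denominator = 1 − 1.827110 = -0.827110
p = -0.133271 / -0.827110 = 0.1611

p = 0.1611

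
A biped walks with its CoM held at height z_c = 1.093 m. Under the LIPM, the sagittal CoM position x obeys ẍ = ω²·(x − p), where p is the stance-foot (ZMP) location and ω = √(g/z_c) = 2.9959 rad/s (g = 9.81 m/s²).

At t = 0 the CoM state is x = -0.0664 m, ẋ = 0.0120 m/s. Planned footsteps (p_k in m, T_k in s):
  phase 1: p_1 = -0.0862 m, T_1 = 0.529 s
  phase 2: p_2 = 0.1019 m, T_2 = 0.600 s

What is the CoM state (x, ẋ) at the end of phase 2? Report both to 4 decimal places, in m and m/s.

x = -0.1306, ẋ = -0.6047

phase 1: p=-0.0862, T=0.529, ωT=1.584831, cosh=2.541725, sinh=2.336742; start (x,ẋ)=(-0.066400, 0.012000) → end (x,ẋ)=(-0.026514, 0.169114)
phase 2: p=0.1019, T=0.600, ωT=1.797540, cosh=3.100245, sinh=2.934539; start (x,ẋ)=(-0.026514, 0.169114) → end (x,ẋ)=(-0.130565, -0.604670)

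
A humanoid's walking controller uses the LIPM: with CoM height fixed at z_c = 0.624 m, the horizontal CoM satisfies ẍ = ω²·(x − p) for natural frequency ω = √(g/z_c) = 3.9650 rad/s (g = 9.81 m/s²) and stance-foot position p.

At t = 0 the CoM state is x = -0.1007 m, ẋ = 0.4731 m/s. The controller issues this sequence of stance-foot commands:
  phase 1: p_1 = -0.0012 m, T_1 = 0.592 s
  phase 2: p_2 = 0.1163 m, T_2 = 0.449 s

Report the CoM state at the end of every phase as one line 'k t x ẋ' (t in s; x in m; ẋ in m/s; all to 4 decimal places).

phase 1: p=-0.0012, T=0.592, ωT=2.347280, cosh=5.276358, sinh=5.180729; start (x,ẋ)=(-0.100700, 0.473100) → end (x,ẋ)=(0.091962, 0.452357)
phase 2: p=0.1163, T=0.449, ωT=1.780285, cosh=3.050068, sinh=2.881478; start (x,ẋ)=(0.091962, 0.452357) → end (x,ẋ)=(0.370808, 1.101656)

1 0.5920 0.0920 0.4524
2 1.0410 0.3708 1.1017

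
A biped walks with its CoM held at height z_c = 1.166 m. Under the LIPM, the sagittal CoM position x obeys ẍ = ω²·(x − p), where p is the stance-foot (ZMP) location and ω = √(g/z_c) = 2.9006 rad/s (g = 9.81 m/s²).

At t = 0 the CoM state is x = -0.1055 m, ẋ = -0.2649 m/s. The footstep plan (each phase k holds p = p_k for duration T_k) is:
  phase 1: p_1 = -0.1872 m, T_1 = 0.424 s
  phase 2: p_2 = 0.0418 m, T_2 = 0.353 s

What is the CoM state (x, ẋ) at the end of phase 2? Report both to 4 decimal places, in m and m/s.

phase 1: p=-0.1872, T=0.424, ωT=1.229854, cosh=1.856533, sinh=1.564198; start (x,ẋ)=(-0.105500, -0.264900) → end (x,ẋ)=(-0.178373, -0.121114)
phase 2: p=0.0418, T=0.353, ωT=1.023912, cosh=1.571626, sinh=1.212439; start (x,ẋ)=(-0.178373, -0.121114) → end (x,ẋ)=(-0.354855, -0.964650)

x = -0.3549, ẋ = -0.9646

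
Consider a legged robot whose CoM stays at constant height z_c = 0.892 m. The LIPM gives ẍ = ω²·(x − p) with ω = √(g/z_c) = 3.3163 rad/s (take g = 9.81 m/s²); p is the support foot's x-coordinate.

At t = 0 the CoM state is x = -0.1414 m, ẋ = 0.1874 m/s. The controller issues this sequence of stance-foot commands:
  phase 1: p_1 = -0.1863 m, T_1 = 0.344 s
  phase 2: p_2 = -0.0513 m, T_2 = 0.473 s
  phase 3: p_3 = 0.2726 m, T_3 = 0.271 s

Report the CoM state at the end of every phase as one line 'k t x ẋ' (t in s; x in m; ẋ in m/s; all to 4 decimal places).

1 0.3440 -0.0295 0.5323
2 0.8170 0.3719 1.4992
3 1.0880 0.8779 2.4837

phase 1: p=-0.1863, T=0.344, ωT=1.140807, cosh=1.724427, sinh=1.404866; start (x,ẋ)=(-0.141400, 0.187400) → end (x,ẋ)=(-0.029486, 0.532345)
phase 2: p=-0.0513, T=0.473, ωT=1.568610, cosh=2.504153, sinh=2.295818; start (x,ẋ)=(-0.029486, 0.532345) → end (x,ẋ)=(0.371859, 1.499157)
phase 3: p=0.2726, T=0.271, ωT=0.898717, cosh=1.431771, sinh=1.024679; start (x,ẋ)=(0.371859, 1.499157) → end (x,ẋ)=(0.877930, 2.483745)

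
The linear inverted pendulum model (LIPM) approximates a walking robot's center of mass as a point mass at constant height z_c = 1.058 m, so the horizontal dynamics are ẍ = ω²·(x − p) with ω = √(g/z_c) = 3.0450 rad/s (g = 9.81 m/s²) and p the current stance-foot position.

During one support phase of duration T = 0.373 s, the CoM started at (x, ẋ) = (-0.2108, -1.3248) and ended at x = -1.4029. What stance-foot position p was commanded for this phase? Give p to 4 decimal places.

ωT = 3.0450·0.373 = 1.135785; cosh(ωT) = 1.717393, sinh(ωT) = 1.396223
x(T) = p + (x₀−p)·cosh(ωT) + (ẋ₀/ω)·sinh(ωT) ⇒ p·(1 − cosh) = x(T) − x₀·cosh − (ẋ₀/ω)·sinh
numerator   = -1.4029 − (-0.2108)·1.717393 − (-1.3248/3.0450)·1.396223 = -0.433413
denominator = 1 − 1.717393 = -0.717393
p = -0.433413 / -0.717393 = 0.6041

p = 0.6041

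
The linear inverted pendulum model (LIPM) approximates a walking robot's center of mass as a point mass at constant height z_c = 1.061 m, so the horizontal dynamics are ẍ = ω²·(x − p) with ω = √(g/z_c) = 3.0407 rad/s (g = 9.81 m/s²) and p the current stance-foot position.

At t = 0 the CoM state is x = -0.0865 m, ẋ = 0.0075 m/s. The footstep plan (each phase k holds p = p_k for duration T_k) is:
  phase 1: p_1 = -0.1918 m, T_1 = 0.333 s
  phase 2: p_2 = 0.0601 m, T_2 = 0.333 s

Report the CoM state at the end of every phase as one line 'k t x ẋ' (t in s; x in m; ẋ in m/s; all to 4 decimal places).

phase 1: p=-0.1918, T=0.333, ωT=1.012553, cosh=1.557955, sinh=1.194665; start (x,ẋ)=(-0.086500, 0.007500) → end (x,ẋ)=(-0.024801, 0.394199)
phase 2: p=0.0601, T=0.333, ωT=1.012553, cosh=1.557955, sinh=1.194665; start (x,ẋ)=(-0.024801, 0.394199) → end (x,ẋ)=(0.082706, 0.305733)

1 0.3330 -0.0248 0.3942
2 0.6660 0.0827 0.3057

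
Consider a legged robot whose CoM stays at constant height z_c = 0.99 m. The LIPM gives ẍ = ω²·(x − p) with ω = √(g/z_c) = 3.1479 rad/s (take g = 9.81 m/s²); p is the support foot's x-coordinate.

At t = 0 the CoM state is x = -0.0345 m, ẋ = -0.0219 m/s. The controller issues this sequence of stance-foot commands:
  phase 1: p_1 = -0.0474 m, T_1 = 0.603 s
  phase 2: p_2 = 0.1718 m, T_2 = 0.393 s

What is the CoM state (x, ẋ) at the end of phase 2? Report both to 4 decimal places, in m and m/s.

x = -0.1689, ẋ = -0.8749

phase 1: p=-0.0474, T=0.603, ωT=1.898184, cosh=3.411801, sinh=3.261961; start (x,ẋ)=(-0.034500, -0.021900) → end (x,ẋ)=(-0.026081, 0.057743)
phase 2: p=0.1718, T=0.393, ωT=1.237125, cosh=1.867955, sinh=1.577737; start (x,ẋ)=(-0.026081, 0.057743) → end (x,ẋ)=(-0.168892, -0.874928)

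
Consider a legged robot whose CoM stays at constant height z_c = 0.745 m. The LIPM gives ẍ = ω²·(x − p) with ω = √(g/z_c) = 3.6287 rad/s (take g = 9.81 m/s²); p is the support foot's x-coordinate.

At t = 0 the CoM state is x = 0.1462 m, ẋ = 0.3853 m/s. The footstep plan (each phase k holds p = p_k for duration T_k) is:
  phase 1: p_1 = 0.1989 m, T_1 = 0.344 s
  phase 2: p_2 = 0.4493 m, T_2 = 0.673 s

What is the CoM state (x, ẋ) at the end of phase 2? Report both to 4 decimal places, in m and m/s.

x = 0.0682, ẋ = -1.2895

phase 1: p=0.1989, T=0.344, ωT=1.248273, cosh=1.885660, sinh=1.598660; start (x,ẋ)=(0.146200, 0.385300) → end (x,ẋ)=(0.269273, 0.420829)
phase 2: p=0.4493, T=0.673, ωT=2.442115, cosh=5.792155, sinh=5.705178; start (x,ẋ)=(0.269273, 0.420829) → end (x,ẋ)=(0.068202, -1.289471)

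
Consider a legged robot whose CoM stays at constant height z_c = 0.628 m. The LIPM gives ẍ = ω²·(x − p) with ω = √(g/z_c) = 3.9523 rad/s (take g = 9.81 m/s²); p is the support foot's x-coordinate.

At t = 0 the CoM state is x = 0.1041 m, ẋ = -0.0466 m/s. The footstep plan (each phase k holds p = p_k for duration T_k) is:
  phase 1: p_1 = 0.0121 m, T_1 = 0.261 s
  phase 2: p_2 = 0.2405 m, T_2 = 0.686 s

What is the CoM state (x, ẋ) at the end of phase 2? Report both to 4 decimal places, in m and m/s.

x = 0.2087, ẋ = -0.0754

phase 1: p=0.0121, T=0.261, ωT=1.031550, cosh=1.580933, sinh=1.224479; start (x,ẋ)=(0.104100, -0.046600) → end (x,ẋ)=(0.143108, 0.371563)
phase 2: p=0.2405, T=0.686, ωT=2.711278, cosh=7.557472, sinh=7.491020; start (x,ẋ)=(0.143108, 0.371563) → end (x,ẋ)=(0.208711, -0.075369)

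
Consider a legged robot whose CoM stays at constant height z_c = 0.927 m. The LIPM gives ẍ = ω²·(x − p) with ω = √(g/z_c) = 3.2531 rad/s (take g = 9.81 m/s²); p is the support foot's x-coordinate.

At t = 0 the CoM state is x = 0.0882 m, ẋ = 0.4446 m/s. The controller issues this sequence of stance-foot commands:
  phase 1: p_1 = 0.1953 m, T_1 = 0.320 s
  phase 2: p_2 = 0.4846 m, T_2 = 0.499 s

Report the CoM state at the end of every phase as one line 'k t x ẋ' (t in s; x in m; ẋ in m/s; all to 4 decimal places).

phase 1: p=0.1953, T=0.320, ωT=1.040992, cosh=1.592565, sinh=1.239460; start (x,ẋ)=(0.088200, 0.444600) → end (x,ẋ)=(0.194133, 0.276218)
phase 2: p=0.4846, T=0.499, ωT=1.623297, cosh=2.633512, sinh=2.436265; start (x,ẋ)=(0.194133, 0.276218) → end (x,ẋ)=(-0.073488, -1.574649)

1 0.3200 0.1941 0.2762
2 0.8190 -0.0735 -1.5746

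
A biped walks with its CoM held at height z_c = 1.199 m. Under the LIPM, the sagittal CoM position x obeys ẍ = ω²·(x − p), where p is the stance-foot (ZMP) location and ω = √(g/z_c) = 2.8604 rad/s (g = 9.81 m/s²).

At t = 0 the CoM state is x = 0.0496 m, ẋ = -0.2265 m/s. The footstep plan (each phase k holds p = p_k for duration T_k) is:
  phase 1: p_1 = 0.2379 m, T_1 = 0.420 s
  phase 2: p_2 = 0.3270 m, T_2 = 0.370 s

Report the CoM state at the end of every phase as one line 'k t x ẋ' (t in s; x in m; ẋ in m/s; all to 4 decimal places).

phase 1: p=0.2379, T=0.420, ωT=1.201368, cosh=1.812722, sinh=1.511940; start (x,ẋ)=(0.049600, -0.226500) → end (x,ẋ)=(-0.223158, -1.224932)
phase 2: p=0.3270, T=0.370, ωT=1.058348, cosh=1.614318, sinh=1.267289; start (x,ẋ)=(-0.223158, -1.224932) → end (x,ẋ)=(-1.103831, -3.971728)

1 0.4200 -0.2232 -1.2249
2 0.7900 -1.1038 -3.9717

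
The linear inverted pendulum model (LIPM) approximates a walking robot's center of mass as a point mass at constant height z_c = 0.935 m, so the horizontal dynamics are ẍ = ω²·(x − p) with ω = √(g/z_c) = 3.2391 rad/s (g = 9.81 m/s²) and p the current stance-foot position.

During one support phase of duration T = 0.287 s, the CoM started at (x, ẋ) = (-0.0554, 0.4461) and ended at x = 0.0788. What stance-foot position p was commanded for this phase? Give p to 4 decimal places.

ωT = 3.2391·0.287 = 0.929622; cosh(ωT) = 1.464127, sinh(ωT) = 1.069424
x(T) = p + (x₀−p)·cosh(ωT) + (ẋ₀/ω)·sinh(ωT) ⇒ p·(1 − cosh) = x(T) − x₀·cosh − (ẋ₀/ω)·sinh
numerator   = 0.0788 − (-0.0554)·1.464127 − (0.4461/3.2391)·1.069424 = 0.012628
denominator = 1 − 1.464127 = -0.464127
p = 0.012628 / -0.464127 = -0.0272

p = -0.0272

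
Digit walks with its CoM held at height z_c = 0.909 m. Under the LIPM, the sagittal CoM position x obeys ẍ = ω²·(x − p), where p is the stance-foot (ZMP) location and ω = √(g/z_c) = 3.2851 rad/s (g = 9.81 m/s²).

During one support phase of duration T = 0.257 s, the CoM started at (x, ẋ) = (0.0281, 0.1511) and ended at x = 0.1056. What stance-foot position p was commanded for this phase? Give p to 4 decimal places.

p = -0.0615

ωT = 3.2851·0.257 = 0.844271; cosh(ωT) = 1.378076, sinh(ωT) = 0.948205
x(T) = p + (x₀−p)·cosh(ωT) + (ẋ₀/ω)·sinh(ωT) ⇒ p·(1 − cosh) = x(T) − x₀·cosh − (ẋ₀/ω)·sinh
numerator   = 0.1056 − (0.0281)·1.378076 − (0.1511/3.2851)·0.948205 = 0.023263
denominator = 1 − 1.378076 = -0.378076
p = 0.023263 / -0.378076 = -0.0615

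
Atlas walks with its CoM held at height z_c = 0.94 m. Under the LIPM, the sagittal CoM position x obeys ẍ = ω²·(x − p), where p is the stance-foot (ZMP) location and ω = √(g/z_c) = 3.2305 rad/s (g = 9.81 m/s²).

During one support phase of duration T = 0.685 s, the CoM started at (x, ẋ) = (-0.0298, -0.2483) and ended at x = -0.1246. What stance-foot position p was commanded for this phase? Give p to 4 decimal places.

ωT = 3.2305·0.685 = 2.212893; cosh(ωT) = 4.625753, sinh(ωT) = 4.516369
x(T) = p + (x₀−p)·cosh(ωT) + (ẋ₀/ω)·sinh(ωT) ⇒ p·(1 − cosh) = x(T) − x₀·cosh − (ẋ₀/ω)·sinh
numerator   = -0.1246 − (-0.0298)·4.625753 − (-0.2483/3.2305)·4.516369 = 0.360381
denominator = 1 − 4.625753 = -3.625753
p = 0.360381 / -3.625753 = -0.0994

p = -0.0994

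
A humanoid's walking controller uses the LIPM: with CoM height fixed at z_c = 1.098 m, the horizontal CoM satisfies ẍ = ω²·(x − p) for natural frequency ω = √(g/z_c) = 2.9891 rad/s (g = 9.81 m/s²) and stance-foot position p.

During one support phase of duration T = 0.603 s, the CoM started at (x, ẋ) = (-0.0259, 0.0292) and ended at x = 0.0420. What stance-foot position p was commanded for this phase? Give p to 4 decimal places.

ωT = 2.9891·0.603 = 1.802427; cosh(ωT) = 3.114624, sinh(ωT) = 2.949726
x(T) = p + (x₀−p)·cosh(ωT) + (ẋ₀/ω)·sinh(ωT) ⇒ p·(1 − cosh) = x(T) − x₀·cosh − (ẋ₀/ω)·sinh
numerator   = 0.0420 − (-0.0259)·3.114624 − (0.0292/2.9891)·2.949726 = 0.093853
denominator = 1 − 3.114624 = -2.114624
p = 0.093853 / -2.114624 = -0.0444

p = -0.0444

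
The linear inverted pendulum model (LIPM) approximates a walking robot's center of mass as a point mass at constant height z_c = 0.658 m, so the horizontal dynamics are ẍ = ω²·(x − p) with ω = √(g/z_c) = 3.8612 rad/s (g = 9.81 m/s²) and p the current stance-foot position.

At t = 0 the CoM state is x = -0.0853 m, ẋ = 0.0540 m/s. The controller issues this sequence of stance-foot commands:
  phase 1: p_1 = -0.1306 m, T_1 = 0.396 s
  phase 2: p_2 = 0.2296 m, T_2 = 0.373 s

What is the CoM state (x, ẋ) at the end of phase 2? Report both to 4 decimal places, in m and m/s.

phase 1: p=-0.1306, T=0.396, ωT=1.529035, cosh=2.415234, sinh=2.198489; start (x,ẋ)=(-0.085300, 0.054000) → end (x,ẋ)=(0.009557, 0.514966)
phase 2: p=0.2296, T=0.373, ωT=1.440228, cosh=2.229265, sinh=1.992391; start (x,ẋ)=(0.009557, 0.514966) → end (x,ẋ)=(0.004789, -0.544804)

x = 0.0048, ẋ = -0.5448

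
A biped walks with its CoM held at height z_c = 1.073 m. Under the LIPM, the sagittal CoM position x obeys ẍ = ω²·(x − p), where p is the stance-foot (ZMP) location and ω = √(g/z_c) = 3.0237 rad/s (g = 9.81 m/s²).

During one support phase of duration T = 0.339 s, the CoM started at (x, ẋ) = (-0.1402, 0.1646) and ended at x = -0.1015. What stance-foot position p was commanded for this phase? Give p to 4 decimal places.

ωT = 3.0237·0.339 = 1.025034; cosh(ωT) = 1.572988, sinh(ωT) = 1.214203
x(T) = p + (x₀−p)·cosh(ωT) + (ẋ₀/ω)·sinh(ωT) ⇒ p·(1 − cosh) = x(T) − x₀·cosh − (ẋ₀/ω)·sinh
numerator   = -0.1015 − (-0.1402)·1.572988 − (0.1646/3.0237)·1.214203 = 0.052936
denominator = 1 − 1.572988 = -0.572988
p = 0.052936 / -0.572988 = -0.0924

p = -0.0924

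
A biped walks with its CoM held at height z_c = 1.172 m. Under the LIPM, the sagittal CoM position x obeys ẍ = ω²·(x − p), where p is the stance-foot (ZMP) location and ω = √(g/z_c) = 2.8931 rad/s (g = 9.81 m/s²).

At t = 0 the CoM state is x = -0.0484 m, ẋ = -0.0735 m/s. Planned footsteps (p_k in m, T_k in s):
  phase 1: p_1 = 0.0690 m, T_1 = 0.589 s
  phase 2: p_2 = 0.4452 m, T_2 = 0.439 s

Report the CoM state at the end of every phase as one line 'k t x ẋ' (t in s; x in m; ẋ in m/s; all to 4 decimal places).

1 0.5890 -0.3318 -1.1111
2 1.0280 -1.6773 -5.8214

phase 1: p=0.0690, T=0.589, ωT=1.704036, cosh=2.839016, sinh=2.657068; start (x,ẋ)=(-0.048400, -0.073500) → end (x,ẋ)=(-0.331804, -1.111141)
phase 2: p=0.4452, T=0.439, ωT=1.270071, cosh=1.920958, sinh=1.640147; start (x,ẋ)=(-0.331804, -1.111141) → end (x,ẋ)=(-1.677317, -5.821423)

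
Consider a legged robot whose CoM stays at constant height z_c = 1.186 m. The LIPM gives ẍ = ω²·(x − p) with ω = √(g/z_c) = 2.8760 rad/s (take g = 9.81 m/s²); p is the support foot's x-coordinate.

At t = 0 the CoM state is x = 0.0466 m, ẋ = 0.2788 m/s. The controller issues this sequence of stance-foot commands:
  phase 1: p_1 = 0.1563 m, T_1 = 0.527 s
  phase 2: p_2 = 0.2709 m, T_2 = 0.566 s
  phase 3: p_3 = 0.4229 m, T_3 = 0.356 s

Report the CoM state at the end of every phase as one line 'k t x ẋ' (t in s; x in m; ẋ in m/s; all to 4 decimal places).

1 0.5270 0.1046 -0.0183
2 1.0930 -0.1845 -1.2195
3 1.4490 -1.0458 -4.0344

phase 1: p=0.1563, T=0.527, ωT=1.515652, cosh=2.386027, sinh=2.166362; start (x,ẋ)=(0.046600, 0.278800) → end (x,ẋ)=(0.104560, -0.018257)
phase 2: p=0.2709, T=0.566, ωT=1.627816, cosh=2.644549, sinh=2.448191; start (x,ẋ)=(0.104560, -0.018257) → end (x,ẋ)=(-0.184534, -1.219478)
phase 3: p=0.4229, T=0.356, ωT=1.023856, cosh=1.571558, sinh=1.212351; start (x,ẋ)=(-0.184534, -1.219478) → end (x,ẋ)=(-1.045778, -4.034434)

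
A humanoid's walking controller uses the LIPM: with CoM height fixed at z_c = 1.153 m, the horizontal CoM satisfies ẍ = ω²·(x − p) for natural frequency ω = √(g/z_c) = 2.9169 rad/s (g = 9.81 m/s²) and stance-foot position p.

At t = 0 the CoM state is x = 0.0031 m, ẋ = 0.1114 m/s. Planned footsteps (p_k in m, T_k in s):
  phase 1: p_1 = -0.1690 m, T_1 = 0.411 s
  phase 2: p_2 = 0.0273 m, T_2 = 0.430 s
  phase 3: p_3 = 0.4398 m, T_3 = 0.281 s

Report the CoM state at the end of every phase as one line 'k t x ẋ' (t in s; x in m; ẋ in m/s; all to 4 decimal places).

phase 1: p=-0.1690, T=0.411, ωT=1.198846, cosh=1.808915, sinh=1.507373; start (x,ẋ)=(0.003100, 0.111400) → end (x,ẋ)=(0.199883, 0.958212)
phase 2: p=0.0273, T=0.430, ωT=1.254267, cosh=1.895276, sinh=1.609992; start (x,ẋ)=(0.199883, 0.958212) → end (x,ẋ)=(0.883280, 2.626556)
phase 3: p=0.4398, T=0.281, ωT=0.819649, cosh=1.355145, sinh=0.914558; start (x,ẋ)=(0.883280, 2.626556) → end (x,ẋ)=(1.864304, 4.742423)

1 0.4110 0.1999 0.9582
2 0.8410 0.8833 2.6266
3 1.1220 1.8643 4.7424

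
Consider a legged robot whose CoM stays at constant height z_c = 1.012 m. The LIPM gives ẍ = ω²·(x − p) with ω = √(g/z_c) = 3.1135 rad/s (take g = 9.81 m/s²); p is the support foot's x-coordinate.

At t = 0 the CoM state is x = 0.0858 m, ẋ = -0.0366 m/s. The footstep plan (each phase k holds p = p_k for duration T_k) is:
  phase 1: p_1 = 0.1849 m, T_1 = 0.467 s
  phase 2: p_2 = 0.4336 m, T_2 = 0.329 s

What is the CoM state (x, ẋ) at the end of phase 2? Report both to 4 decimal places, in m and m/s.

phase 1: p=0.1849, T=0.467, ωT=1.454005, cosh=2.256927, sinh=2.023294; start (x,ẋ)=(0.085800, -0.036600) → end (x,ẋ)=(-0.062546, -0.706886)
phase 2: p=0.4336, T=0.329, ωT=1.024342, cosh=1.572147, sinh=1.213114; start (x,ẋ)=(-0.062546, -0.706886) → end (x,ẋ)=(-0.621838, -2.985287)

x = -0.6218, ẋ = -2.9853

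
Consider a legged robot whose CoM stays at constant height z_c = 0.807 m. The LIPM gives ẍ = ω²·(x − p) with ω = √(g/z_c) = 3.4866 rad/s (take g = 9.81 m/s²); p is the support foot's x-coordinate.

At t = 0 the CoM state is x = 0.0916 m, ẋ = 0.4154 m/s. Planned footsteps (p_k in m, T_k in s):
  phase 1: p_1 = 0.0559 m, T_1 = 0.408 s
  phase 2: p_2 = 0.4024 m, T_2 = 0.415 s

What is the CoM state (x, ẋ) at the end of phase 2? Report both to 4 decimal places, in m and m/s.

x = 0.9877, ẋ = 2.3414

phase 1: p=0.0559, T=0.408, ωT=1.422533, cosh=2.194357, sinh=1.953255; start (x,ẋ)=(0.091600, 0.415400) → end (x,ẋ)=(0.366953, 1.154661)
phase 2: p=0.4024, T=0.415, ωT=1.446939, cosh=2.242687, sinh=2.007398; start (x,ẋ)=(0.366953, 1.154661) → end (x,ẋ)=(0.987695, 2.341450)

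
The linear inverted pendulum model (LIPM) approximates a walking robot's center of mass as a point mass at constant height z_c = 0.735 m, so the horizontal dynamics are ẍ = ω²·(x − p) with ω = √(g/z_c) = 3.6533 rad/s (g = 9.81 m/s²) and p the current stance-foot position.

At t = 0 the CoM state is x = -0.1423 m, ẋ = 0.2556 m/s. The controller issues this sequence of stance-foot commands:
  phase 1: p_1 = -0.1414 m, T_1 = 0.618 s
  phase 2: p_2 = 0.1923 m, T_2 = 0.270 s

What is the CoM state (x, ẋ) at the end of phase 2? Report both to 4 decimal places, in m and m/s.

phase 1: p=-0.1414, T=0.618, ωT=2.257739, cosh=4.833018, sinh=4.728432; start (x,ẋ)=(-0.142300, 0.255600) → end (x,ẋ)=(0.185071, 1.219773)
phase 2: p=0.1923, T=0.270, ωT=0.986391, cosh=1.527230, sinh=1.154310; start (x,ẋ)=(0.185071, 1.219773) → end (x,ẋ)=(0.566663, 1.832388)

x = 0.5667, ẋ = 1.8324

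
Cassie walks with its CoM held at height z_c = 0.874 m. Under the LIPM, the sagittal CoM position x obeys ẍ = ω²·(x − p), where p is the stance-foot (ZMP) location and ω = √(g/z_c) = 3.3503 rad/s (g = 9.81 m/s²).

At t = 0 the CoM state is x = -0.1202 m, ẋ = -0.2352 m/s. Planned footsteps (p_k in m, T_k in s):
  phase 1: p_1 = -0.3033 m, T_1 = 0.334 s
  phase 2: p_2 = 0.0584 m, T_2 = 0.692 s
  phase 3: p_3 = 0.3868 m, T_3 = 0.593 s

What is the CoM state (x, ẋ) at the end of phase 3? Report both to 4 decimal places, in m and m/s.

x = -1.4287, ẋ = -5.9190

phase 1: p=-0.3033, T=0.334, ωT=1.119000, cosh=1.694199, sinh=1.367593; start (x,ẋ)=(-0.120200, -0.235200) → end (x,ẋ)=(-0.089101, 0.440460)
phase 2: p=0.0584, T=0.692, ωT=2.318408, cosh=5.128957, sinh=5.030527; start (x,ẋ)=(-0.089101, 0.440460) → end (x,ẋ)=(-0.036767, -0.226844)
phase 3: p=0.3868, T=0.593, ωT=1.986728, cosh=3.714390, sinh=3.577246; start (x,ẋ)=(-0.036767, -0.226844) → end (x,ẋ)=(-1.428704, -5.918977)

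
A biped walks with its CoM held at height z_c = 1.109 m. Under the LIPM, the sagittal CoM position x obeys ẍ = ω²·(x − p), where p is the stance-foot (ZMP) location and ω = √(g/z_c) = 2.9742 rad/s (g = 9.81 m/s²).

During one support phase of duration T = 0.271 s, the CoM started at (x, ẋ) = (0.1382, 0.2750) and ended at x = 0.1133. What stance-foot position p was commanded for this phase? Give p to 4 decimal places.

p = 0.4526

ωT = 2.9742·0.271 = 0.806008; cosh(ωT) = 1.342795, sinh(ωT) = 0.896158
x(T) = p + (x₀−p)·cosh(ωT) + (ẋ₀/ω)·sinh(ωT) ⇒ p·(1 − cosh) = x(T) − x₀·cosh − (ẋ₀/ω)·sinh
numerator   = 0.1133 − (0.1382)·1.342795 − (0.2750/2.9742)·0.896158 = -0.155135
denominator = 1 − 1.342795 = -0.342795
p = -0.155135 / -0.342795 = 0.4526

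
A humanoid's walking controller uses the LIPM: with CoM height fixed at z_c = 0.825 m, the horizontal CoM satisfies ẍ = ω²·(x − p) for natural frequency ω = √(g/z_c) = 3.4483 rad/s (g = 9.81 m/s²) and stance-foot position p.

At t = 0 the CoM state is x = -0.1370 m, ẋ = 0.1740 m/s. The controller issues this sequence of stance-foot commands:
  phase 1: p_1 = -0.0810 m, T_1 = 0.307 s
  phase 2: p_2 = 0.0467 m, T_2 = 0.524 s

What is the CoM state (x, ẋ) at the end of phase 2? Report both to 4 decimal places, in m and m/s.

x = -0.4044, ẋ = -1.4623

phase 1: p=-0.0810, T=0.307, ωT=1.058628, cosh=1.614673, sinh=1.267741; start (x,ẋ)=(-0.137000, 0.174000) → end (x,ẋ)=(-0.107452, 0.036146)
phase 2: p=0.0467, T=0.524, ωT=1.806909, cosh=3.127876, sinh=2.963715; start (x,ẋ)=(-0.107452, 0.036146) → end (x,ẋ)=(-0.404401, -1.462338)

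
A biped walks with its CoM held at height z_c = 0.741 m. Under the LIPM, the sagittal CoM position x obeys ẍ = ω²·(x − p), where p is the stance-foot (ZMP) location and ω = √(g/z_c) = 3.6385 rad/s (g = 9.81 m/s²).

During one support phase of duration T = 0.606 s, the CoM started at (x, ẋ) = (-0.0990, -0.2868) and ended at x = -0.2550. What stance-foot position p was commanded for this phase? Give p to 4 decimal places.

p = -0.1539

ωT = 3.6385·0.606 = 2.204931; cosh(ωT) = 4.589942, sinh(ωT) = 4.479684
x(T) = p + (x₀−p)·cosh(ωT) + (ẋ₀/ω)·sinh(ωT) ⇒ p·(1 − cosh) = x(T) − x₀·cosh − (ẋ₀/ω)·sinh
numerator   = -0.2550 − (-0.0990)·4.589942 − (-0.2868/3.6385)·4.479684 = 0.552509
denominator = 1 − 4.589942 = -3.589942
p = 0.552509 / -3.589942 = -0.1539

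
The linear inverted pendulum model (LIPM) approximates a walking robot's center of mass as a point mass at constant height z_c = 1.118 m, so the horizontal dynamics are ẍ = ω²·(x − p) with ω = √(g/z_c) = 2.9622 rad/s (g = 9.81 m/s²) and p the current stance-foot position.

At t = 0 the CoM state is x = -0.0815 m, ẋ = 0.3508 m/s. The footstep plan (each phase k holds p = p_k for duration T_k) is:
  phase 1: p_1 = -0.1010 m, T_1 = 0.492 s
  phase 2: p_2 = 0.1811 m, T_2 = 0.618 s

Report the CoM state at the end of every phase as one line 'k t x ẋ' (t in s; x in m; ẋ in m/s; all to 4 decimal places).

1 0.4920 0.1837 0.9115
2 1.1100 1.1243 2.9389

phase 1: p=-0.1010, T=0.492, ωT=1.457402, cosh=2.263815, sinh=2.030974; start (x,ẋ)=(-0.081500, 0.350800) → end (x,ẋ)=(0.183664, 0.911461)
phase 2: p=0.1811, T=0.618, ωT=1.830640, cosh=3.199093, sinh=3.038782; start (x,ẋ)=(0.183664, 0.911461) → end (x,ẋ)=(1.124326, 2.938924)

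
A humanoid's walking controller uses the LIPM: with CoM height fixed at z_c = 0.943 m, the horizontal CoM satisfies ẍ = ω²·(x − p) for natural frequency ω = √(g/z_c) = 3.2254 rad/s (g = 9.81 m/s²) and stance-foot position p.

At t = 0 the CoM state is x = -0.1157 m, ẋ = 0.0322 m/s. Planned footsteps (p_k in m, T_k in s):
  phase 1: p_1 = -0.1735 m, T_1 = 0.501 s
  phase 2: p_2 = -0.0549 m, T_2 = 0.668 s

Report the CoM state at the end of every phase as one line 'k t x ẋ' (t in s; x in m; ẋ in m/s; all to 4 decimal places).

phase 1: p=-0.1735, T=0.501, ωT=1.615925, cosh=2.615625, sinh=2.416918; start (x,ẋ)=(-0.115700, 0.032200) → end (x,ẋ)=(0.001812, 0.534805)
phase 2: p=-0.0549, T=0.668, ωT=2.154567, cosh=4.370055, sinh=4.254102; start (x,ẋ)=(0.001812, 0.534805) → end (x,ẋ)=(0.898308, 3.115279)

1 0.5010 0.0018 0.5348
2 1.1690 0.8983 3.1153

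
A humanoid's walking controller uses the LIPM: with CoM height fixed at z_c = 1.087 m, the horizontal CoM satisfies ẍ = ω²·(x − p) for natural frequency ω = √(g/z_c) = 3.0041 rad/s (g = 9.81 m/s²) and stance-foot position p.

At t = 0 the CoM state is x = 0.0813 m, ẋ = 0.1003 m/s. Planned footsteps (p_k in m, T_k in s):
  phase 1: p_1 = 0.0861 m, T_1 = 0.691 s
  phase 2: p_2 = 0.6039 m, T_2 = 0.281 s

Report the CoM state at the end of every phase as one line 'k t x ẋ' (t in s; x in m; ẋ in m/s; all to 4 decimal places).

phase 1: p=0.0861, T=0.691, ωT=2.075833, cosh=4.048318, sinh=3.922866; start (x,ẋ)=(0.081300, 0.100300) → end (x,ẋ)=(0.197644, 0.349480)
phase 2: p=0.6039, T=0.281, ωT=0.844152, cosh=1.377963, sinh=0.948042; start (x,ẋ)=(0.197644, 0.349480) → end (x,ẋ)=(0.154383, -0.675453)

1 0.6910 0.1976 0.3495
2 0.9720 0.1544 -0.6755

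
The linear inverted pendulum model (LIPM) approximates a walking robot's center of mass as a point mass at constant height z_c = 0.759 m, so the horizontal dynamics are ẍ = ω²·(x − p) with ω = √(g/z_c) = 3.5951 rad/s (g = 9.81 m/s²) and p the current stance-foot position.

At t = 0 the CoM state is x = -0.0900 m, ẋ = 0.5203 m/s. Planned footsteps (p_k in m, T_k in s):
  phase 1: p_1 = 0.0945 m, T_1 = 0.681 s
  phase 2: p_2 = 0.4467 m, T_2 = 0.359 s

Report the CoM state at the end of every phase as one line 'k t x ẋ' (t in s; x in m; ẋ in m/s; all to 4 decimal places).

phase 1: p=0.0945, T=0.681, ωT=2.448263, cosh=5.827340, sinh=5.740896; start (x,ẋ)=(-0.090000, 0.520300) → end (x,ẋ)=(-0.149794, -0.775948)
phase 2: p=0.4467, T=0.359, ωT=1.290641, cosh=1.955105, sinh=1.680011; start (x,ẋ)=(-0.149794, -0.775948) → end (x,ẋ)=(-1.082114, -5.119771)

1 0.6810 -0.1498 -0.7759
2 1.0400 -1.0821 -5.1198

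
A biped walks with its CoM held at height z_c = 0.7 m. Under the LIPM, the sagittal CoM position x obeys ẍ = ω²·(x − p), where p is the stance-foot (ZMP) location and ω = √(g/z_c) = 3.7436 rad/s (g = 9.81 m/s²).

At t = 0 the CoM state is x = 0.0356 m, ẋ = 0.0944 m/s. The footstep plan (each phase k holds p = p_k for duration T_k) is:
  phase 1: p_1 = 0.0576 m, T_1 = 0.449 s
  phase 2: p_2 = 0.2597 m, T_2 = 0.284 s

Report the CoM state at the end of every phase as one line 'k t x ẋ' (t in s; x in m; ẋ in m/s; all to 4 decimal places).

phase 1: p=0.0576, T=0.449, ωT=1.680876, cosh=2.778236, sinh=2.592025; start (x,ẋ)=(0.035600, 0.094400) → end (x,ẋ)=(0.061840, 0.048788)
phase 2: p=0.2597, T=0.284, ωT=1.063182, cosh=1.620463, sinh=1.275108; start (x,ẋ)=(0.061840, 0.048788) → end (x,ẋ)=(-0.044307, -0.865423)

1 0.4490 0.0618 0.0488
2 0.7330 -0.0443 -0.8654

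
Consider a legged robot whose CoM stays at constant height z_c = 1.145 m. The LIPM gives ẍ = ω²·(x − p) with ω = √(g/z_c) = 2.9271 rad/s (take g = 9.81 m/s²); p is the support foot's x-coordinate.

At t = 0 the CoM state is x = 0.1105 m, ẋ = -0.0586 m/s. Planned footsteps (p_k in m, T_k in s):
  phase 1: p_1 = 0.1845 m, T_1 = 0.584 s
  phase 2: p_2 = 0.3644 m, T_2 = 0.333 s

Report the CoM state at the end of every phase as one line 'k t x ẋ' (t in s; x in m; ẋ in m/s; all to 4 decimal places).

1 0.5840 -0.0802 -0.7461
2 0.9170 -0.5983 -2.6084

phase 1: p=0.1845, T=0.584, ωT=1.709426, cosh=2.853380, sinh=2.672411; start (x,ẋ)=(0.110500, -0.058600) → end (x,ẋ)=(-0.080151, -0.746067)
phase 2: p=0.3644, T=0.333, ωT=0.974724, cosh=1.513866, sinh=1.136570; start (x,ẋ)=(-0.080151, -0.746067) → end (x,ẋ)=(-0.598283, -2.608403)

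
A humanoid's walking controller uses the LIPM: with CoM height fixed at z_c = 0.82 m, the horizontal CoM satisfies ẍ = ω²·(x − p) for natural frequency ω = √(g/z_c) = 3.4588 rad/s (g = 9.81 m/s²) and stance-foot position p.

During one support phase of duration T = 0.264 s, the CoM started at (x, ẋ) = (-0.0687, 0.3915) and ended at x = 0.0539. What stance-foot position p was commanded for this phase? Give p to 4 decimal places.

ωT = 3.4588·0.264 = 0.913123; cosh(ωT) = 1.446681, sinh(ωT) = 1.045412
x(T) = p + (x₀−p)·cosh(ωT) + (ẋ₀/ω)·sinh(ωT) ⇒ p·(1 − cosh) = x(T) − x₀·cosh − (ẋ₀/ω)·sinh
numerator   = 0.0539 − (-0.0687)·1.446681 − (0.3915/3.4588)·1.045412 = 0.034957
denominator = 1 − 1.446681 = -0.446681
p = 0.034957 / -0.446681 = -0.0783

p = -0.0783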